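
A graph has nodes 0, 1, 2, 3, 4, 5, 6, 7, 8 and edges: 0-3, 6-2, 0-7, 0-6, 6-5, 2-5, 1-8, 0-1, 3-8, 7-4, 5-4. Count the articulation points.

1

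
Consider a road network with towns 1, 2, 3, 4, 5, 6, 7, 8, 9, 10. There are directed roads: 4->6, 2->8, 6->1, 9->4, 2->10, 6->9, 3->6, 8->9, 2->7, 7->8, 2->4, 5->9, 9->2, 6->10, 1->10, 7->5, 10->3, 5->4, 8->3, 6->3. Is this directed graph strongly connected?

Yes

From 6 we can reach every vertex (1, 2, 3, 4, 5, 6, 7, 8, 9, 10), and every vertex can reach 6 (1, 2, 3, 4, 5, 6, 7, 8, 9, 10). So the whole graph is one strongly connected component.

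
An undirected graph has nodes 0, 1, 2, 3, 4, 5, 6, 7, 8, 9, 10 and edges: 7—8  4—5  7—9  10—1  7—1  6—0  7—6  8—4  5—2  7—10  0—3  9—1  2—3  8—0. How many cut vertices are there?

1

Removing 7 increases the component count from 1 to 2, so 7 is a cut vertex.
By contrast removing 0 leaves 1 component; it is not a cut vertex. No other vertex is a cut vertex either.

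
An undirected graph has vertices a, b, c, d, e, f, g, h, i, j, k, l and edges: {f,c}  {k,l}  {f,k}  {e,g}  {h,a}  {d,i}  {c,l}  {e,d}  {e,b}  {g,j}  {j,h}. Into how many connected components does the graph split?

2

Starting from c we can reach c, f, k, l. That is one component of size 4.
Starting from a we can reach a, b, d, e, g, h, i, j. That is one component of size 8.
Total: 2 components.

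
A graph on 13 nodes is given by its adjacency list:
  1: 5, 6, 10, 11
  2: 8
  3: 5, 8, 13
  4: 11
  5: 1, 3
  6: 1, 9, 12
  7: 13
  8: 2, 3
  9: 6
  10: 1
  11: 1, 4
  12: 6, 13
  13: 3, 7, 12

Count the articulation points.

6

Removing 1 increases the component count from 1 to 3, so 1 is a cut vertex.
Removing 3 increases the component count from 1 to 2, so 3 is a cut vertex.
Removing 6 increases the component count from 1 to 2, so 6 is a cut vertex.
Likewise 8, 11, 13 are cut vertices.
By contrast removing 4 leaves 1 component; it is not a cut vertex. No other vertex is a cut vertex either.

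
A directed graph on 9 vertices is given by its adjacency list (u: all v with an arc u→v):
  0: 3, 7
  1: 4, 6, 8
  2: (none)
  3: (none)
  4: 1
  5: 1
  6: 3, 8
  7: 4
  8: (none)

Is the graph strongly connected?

No

There is no directed path from 0 to 2, so the graph is not strongly connected.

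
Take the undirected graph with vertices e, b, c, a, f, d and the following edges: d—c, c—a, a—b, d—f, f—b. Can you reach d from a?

From a we can reach a, b, c, d, f, which includes d.

Yes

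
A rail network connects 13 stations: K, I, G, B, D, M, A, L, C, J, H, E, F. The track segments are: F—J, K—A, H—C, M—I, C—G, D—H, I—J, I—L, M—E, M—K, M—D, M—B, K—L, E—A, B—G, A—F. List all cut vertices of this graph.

Removing M increases the component count from 1 to 2, so M is a cut vertex.
By contrast removing H leaves 1 component; it is not a cut vertex. No other vertex is a cut vertex either.

M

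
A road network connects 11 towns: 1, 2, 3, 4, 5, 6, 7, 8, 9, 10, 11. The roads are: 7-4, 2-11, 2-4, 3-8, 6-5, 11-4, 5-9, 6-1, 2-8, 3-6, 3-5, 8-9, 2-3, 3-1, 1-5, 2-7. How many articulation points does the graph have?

Removing 2 increases the component count from 2 to 3, so 2 is a cut vertex.
By contrast removing 6 leaves 2 components; it is not a cut vertex. No other vertex is a cut vertex either.

1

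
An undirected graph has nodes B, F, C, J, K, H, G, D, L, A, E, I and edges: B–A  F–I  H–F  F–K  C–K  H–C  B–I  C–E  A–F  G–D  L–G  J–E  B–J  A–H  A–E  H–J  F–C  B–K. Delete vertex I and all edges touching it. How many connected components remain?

With I gone, the remaining components are: {D, G, L}; {A, B, C, E, F, H, J, K}.
That is 2 components.

2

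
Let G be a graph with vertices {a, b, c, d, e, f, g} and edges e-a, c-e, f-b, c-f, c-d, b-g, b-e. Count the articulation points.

3

Removing b increases the component count from 1 to 2, so b is a cut vertex.
Removing c increases the component count from 1 to 2, so c is a cut vertex.
Removing e increases the component count from 1 to 2, so e is a cut vertex.
By contrast removing f leaves 1 component; it is not a cut vertex. No other vertex is a cut vertex either.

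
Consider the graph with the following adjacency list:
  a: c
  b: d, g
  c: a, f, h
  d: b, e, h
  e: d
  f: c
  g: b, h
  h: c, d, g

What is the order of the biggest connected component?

8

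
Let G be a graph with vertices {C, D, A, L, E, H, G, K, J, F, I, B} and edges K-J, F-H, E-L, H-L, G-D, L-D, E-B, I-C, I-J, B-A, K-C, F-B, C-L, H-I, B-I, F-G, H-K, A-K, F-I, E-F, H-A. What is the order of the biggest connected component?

12

Starting from A we can reach A, B, C, D, E, F, G, H, I, J, K, L. That is one component of size 12.
The largest has 12 vertices.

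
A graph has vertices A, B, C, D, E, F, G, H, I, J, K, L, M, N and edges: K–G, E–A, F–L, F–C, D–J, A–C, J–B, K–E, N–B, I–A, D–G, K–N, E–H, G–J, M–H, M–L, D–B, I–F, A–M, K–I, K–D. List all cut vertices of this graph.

Removing K increases the component count from 1 to 2, so K is a cut vertex.
By contrast removing D leaves 1 component; it is not a cut vertex. No other vertex is a cut vertex either.

K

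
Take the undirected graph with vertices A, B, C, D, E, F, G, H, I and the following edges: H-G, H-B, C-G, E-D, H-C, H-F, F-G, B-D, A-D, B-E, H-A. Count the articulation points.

1

Removing H increases the component count from 2 to 3, so H is a cut vertex.
By contrast removing G leaves 2 components; it is not a cut vertex. No other vertex is a cut vertex either.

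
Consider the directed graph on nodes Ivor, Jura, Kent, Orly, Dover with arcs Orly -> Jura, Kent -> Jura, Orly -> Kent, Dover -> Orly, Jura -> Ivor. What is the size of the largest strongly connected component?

{Ivor} is an SCC by itself.
{Kent} is an SCC by itself.
{Dover} is an SCC by itself.
{Orly} is an SCC by itself.
{Jura} is an SCC by itself.
The largest has 1 vertex.

1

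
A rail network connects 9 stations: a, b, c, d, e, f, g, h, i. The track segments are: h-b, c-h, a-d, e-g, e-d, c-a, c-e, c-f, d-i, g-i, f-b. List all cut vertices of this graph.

c

Removing c increases the component count from 1 to 2, so c is a cut vertex.
By contrast removing b leaves 1 component; it is not a cut vertex. No other vertex is a cut vertex either.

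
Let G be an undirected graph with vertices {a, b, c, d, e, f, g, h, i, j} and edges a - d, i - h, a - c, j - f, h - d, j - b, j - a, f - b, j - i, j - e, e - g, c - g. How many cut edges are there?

0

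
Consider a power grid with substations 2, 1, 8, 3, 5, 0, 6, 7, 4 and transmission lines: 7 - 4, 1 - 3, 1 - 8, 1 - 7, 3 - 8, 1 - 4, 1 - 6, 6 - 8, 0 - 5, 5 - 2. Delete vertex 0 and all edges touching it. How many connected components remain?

2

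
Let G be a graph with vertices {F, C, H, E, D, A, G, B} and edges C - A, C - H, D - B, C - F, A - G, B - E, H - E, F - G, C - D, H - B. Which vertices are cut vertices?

C

Removing C increases the component count from 1 to 2, so C is a cut vertex.
By contrast removing A leaves 1 component; it is not a cut vertex. No other vertex is a cut vertex either.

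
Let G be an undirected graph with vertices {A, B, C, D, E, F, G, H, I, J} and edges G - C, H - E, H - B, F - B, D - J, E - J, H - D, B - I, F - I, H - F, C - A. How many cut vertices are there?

2

Removing C increases the component count from 2 to 3, so C is a cut vertex.
Removing H increases the component count from 2 to 3, so H is a cut vertex.
By contrast removing D leaves 2 components; it is not a cut vertex. No other vertex is a cut vertex either.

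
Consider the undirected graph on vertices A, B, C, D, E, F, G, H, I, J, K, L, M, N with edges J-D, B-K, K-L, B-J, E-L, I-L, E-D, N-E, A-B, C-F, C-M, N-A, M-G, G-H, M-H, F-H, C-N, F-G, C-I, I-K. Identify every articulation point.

C

Removing C increases the component count from 1 to 2, so C is a cut vertex.
By contrast removing G leaves 1 component; it is not a cut vertex. No other vertex is a cut vertex either.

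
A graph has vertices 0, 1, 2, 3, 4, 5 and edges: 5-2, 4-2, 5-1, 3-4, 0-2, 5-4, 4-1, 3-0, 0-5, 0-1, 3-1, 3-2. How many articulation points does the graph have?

Removing 2, for instance, still leaves 1 component. No single vertex removal increases the component count — the graph has no articulation points.

0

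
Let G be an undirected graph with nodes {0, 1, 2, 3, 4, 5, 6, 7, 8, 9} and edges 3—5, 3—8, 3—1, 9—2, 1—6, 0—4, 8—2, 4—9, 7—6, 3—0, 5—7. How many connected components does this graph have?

1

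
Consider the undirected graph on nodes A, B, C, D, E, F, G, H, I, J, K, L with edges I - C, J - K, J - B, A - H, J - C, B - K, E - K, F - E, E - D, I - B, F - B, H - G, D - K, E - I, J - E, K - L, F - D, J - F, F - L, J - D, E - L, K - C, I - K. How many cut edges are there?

The edges on the cycle J-F-B-I-E-J are not bridges since each lies on that cycle.
But removing H - G disconnects H from G; removing A - H disconnects A from H — these are bridges.
That makes 2 bridges.

2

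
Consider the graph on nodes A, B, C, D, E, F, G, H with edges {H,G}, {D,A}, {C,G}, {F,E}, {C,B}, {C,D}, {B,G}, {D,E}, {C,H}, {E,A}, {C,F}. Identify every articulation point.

Removing C increases the component count from 1 to 2, so C is a cut vertex.
By contrast removing D leaves 1 component; it is not a cut vertex. No other vertex is a cut vertex either.

C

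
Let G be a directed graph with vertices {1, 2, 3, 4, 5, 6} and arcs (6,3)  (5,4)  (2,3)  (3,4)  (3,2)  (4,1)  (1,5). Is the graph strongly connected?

No

There is no directed path from 4 to 6, so the graph is not strongly connected.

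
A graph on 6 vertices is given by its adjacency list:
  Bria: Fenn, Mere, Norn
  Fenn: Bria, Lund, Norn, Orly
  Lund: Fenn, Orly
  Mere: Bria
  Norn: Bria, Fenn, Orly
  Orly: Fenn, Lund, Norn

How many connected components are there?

1

Starting from Bria we can reach Bria, Fenn, Lund, Mere, Norn, Orly. That is one component of size 6.
Total: 1 component.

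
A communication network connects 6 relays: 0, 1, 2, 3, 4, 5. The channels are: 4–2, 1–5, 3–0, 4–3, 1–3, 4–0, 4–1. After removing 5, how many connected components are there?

1

With 5 gone, the remaining components are: {0, 1, 2, 3, 4}.
That is 1 component.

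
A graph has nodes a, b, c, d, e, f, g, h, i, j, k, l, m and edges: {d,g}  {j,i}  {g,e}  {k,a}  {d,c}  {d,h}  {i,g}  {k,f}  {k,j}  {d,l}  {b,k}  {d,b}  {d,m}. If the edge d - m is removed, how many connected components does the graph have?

2

Before removal there is 1 component.
d - m is a bridge — removing it separates d's side from m's side.
After removal: 2 components.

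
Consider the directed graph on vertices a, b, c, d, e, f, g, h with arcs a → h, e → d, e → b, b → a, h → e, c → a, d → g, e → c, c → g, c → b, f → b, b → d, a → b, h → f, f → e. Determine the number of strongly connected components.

3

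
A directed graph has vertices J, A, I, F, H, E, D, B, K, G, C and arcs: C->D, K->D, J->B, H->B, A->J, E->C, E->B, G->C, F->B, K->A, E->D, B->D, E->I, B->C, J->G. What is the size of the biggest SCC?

{J} is an SCC by itself.
{D} is an SCC by itself.
{K} is an SCC by itself.
{I} is an SCC by itself.
{F} is an SCC by itself.
(and 6 more singleton SCCs)
The largest has 1 vertex.

1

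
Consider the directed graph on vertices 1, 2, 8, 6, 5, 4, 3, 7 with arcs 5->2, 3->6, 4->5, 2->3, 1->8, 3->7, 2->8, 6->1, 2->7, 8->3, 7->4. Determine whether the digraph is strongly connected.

Yes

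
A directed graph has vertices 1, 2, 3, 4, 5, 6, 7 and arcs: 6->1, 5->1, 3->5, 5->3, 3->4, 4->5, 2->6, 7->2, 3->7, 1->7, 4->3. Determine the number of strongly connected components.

{1, 2, 6, 7} are all mutually reachable — one SCC of size 4.
{3, 4, 5} are all mutually reachable — one SCC of size 3.
That gives 2 strongly connected components.

2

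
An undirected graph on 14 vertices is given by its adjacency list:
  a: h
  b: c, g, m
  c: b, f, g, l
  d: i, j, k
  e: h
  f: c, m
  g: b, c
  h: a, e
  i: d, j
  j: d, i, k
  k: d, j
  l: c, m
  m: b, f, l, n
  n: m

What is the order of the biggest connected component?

7

Starting from a we can reach a, e, h. That is one component of size 3.
Starting from d we can reach d, i, j, k. That is one component of size 4.
Starting from b we can reach b, c, f, g, l, m, n. That is one component of size 7.
The largest has 7 vertices.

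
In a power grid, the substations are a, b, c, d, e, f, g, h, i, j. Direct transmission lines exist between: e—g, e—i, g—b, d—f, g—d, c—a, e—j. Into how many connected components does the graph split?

3

h is isolated — a component by itself.
Starting from a we can reach a, c. That is one component of size 2.
Starting from b we can reach b, d, e, f, g, i, j. That is one component of size 7.
Total: 3 components.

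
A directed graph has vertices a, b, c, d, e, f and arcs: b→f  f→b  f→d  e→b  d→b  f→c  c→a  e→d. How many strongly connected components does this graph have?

4

{b, d, f} are all mutually reachable — one SCC of size 3.
{e} is an SCC by itself.
{c} is an SCC by itself.
{a} is an SCC by itself.
That gives 4 strongly connected components.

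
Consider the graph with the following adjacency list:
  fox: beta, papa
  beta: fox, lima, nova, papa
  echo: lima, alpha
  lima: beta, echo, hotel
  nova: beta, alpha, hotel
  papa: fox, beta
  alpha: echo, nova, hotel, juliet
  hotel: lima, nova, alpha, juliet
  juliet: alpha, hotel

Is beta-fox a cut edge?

After removing beta-fox, the path beta-papa-fox still connects them, so the edge is not a bridge.

No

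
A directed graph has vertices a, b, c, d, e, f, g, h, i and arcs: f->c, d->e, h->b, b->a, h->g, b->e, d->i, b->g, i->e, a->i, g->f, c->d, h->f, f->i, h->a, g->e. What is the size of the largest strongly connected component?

1

{e} is an SCC by itself.
{g} is an SCC by itself.
{f} is an SCC by itself.
{a} is an SCC by itself.
{c} is an SCC by itself.
(and 4 more singleton SCCs)
The largest has 1 vertex.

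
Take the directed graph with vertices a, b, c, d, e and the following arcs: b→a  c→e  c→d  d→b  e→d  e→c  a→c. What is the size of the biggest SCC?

{a, b, c, d, e} are all mutually reachable — one SCC of size 5.
The largest has 5 vertices.

5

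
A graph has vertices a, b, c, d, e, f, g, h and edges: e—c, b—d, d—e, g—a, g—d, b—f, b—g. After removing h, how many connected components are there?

With h gone, the remaining components are: {a, b, c, d, e, f, g}.
That is 1 component.

1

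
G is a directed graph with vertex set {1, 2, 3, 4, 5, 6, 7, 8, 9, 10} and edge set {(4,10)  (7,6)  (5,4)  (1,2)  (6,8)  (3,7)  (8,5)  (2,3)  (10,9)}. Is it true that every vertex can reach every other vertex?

No

There is no directed path from 10 to 7, so the graph is not strongly connected.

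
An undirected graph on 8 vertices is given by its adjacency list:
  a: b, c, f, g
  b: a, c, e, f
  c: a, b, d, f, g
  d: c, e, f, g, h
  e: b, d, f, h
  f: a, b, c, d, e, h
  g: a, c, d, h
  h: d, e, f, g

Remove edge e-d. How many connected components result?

e and d are still connected via e-h-d, so the component count stays at 1.

1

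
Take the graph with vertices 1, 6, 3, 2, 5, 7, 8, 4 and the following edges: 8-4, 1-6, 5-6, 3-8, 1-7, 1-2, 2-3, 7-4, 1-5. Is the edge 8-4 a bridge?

After removing 8-4, the path 8-3-2-1-7-4 still connects them, so the edge is not a bridge.

No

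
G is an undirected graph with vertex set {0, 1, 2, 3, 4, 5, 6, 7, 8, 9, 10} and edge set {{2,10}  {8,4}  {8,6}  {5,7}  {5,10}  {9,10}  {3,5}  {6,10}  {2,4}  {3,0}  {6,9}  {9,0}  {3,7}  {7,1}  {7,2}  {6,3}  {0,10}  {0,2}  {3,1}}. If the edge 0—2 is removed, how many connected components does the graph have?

0 and 2 are still connected via 0-10-2, so the component count stays at 1.

1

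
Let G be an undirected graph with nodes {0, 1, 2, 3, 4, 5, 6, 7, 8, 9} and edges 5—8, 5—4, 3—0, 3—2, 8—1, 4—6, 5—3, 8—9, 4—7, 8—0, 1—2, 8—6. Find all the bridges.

4-7, 8-9

The edges on the cycle 5-8-1-2-3-5 are not bridges since each lies on that cycle.
But removing 4—7 disconnects 4 from 7; removing 8—9 disconnects 8 from 9 — these are bridges.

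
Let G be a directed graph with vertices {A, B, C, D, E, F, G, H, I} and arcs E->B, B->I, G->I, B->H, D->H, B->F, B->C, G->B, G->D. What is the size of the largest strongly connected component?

1

{B} is an SCC by itself.
{H} is an SCC by itself.
{C} is an SCC by itself.
{G} is an SCC by itself.
{I} is an SCC by itself.
(and 4 more singleton SCCs)
The largest has 1 vertex.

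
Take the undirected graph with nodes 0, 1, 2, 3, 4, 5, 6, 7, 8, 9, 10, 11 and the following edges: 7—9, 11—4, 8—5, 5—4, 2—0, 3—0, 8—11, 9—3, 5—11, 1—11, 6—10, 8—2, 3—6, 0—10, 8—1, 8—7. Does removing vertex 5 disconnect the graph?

Deleting 5 leaves 1 component (was 1) (its neighbors 4, 8, 11 remain connected to each other), so 5 is not a cut vertex.

No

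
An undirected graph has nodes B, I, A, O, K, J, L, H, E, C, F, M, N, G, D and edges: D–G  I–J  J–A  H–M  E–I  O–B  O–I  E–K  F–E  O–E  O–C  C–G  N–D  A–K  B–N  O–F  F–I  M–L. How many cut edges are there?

2

The edges on the cycle O-B-N-D-G-C-O are not bridges since each lies on that cycle.
But removing M–L disconnects M from L; removing H–M disconnects H from M — these are bridges.
That makes 2 bridges.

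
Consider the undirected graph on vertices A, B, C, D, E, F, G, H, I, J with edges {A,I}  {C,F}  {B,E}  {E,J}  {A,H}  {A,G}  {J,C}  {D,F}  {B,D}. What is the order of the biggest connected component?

6

Starting from A we can reach A, G, H, I. That is one component of size 4.
Starting from B we can reach B, C, D, E, F, J. That is one component of size 6.
The largest has 6 vertices.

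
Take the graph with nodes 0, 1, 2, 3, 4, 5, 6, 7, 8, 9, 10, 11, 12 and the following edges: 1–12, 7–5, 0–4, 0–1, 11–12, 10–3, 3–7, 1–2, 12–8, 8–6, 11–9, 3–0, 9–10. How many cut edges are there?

The edges on the cycle 11-9-10-3-0-1-12-11 are not bridges since each lies on that cycle.
But removing 8–12 disconnects 8 from 12; removing 3–7 disconnects 3 from 7; removing 0–4 disconnects 0 from 4; removing 5–7 disconnects 5 from 7 — these are bridges.
In total 6 edges are bridges.

6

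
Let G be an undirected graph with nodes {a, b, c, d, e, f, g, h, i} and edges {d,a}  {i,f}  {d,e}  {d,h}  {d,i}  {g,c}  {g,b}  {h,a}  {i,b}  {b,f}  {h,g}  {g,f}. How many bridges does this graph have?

The edges on the cycle d-i-b-g-h-d are not bridges since each lies on that cycle.
But removing c-g disconnects c from g; removing e-d disconnects e from d — these are bridges.
That makes 2 bridges.

2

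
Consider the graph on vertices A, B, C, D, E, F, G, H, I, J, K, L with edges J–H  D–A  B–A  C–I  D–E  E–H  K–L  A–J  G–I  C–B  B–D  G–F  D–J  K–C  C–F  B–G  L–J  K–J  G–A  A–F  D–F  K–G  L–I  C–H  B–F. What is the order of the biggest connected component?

Starting from A we can reach A, B, C, D, E, F, G, H, I, J, K, L. That is one component of size 12.
The largest has 12 vertices.

12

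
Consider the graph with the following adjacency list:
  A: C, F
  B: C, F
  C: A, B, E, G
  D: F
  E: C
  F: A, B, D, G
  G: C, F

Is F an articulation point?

Deleting F raises the number of components from 1 to 2, so F is a cut vertex.

Yes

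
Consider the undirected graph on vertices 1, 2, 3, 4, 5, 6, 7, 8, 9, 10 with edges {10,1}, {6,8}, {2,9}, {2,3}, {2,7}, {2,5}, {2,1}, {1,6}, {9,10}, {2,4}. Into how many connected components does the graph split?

Starting from 1 we can reach 1, 2, 3, 4, 5, 6, 7, 8, 9, 10. That is one component of size 10.
Total: 1 component.

1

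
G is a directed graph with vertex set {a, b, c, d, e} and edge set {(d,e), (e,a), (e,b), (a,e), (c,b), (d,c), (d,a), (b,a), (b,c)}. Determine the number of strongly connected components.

2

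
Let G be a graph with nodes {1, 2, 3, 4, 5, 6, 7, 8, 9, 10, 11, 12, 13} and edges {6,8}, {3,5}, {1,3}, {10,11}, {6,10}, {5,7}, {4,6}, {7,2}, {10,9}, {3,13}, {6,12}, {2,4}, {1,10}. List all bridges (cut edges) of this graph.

The edges on the cycle 1-3-5-7-2-4-6-10-1 are not bridges since each lies on that cycle.
But removing 11—10 disconnects 11 from 10; removing 8—6 disconnects 8 from 6; removing 3—13 disconnects 3 from 13; removing 12—6 disconnects 12 from 6 — these are bridges.
In total 5 edges are bridges.

10-11, 10-9, 12-6, 13-3, 6-8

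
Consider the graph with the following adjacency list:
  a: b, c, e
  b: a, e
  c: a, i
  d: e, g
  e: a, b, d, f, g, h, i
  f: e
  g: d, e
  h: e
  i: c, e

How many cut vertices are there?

Removing e increases the component count from 1 to 4, so e is a cut vertex.
By contrast removing d leaves 1 component; it is not a cut vertex. No other vertex is a cut vertex either.

1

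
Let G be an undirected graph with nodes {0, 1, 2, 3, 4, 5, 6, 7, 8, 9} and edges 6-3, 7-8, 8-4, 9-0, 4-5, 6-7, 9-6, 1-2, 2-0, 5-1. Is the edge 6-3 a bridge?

Yes

Removing 6-3 leaves no path between 6 and 3: the component count goes from 1 to 2. So it is a bridge.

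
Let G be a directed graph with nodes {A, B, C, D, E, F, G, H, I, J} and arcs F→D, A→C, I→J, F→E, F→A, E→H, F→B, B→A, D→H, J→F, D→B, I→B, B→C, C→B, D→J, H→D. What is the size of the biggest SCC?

{D, E, F, H, J} are all mutually reachable — one SCC of size 5.
{A, B, C} are all mutually reachable — one SCC of size 3.
{G} is an SCC by itself.
{I} is an SCC by itself.
The largest has 5 vertices.

5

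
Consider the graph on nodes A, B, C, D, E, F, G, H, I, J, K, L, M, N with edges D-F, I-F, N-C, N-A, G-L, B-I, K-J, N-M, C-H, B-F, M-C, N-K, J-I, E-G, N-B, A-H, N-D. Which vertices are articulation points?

G, N

Removing G increases the component count from 2 to 3, so G is a cut vertex.
Removing N increases the component count from 2 to 3, so N is a cut vertex.
By contrast removing I leaves 2 components; it is not a cut vertex. No other vertex is a cut vertex either.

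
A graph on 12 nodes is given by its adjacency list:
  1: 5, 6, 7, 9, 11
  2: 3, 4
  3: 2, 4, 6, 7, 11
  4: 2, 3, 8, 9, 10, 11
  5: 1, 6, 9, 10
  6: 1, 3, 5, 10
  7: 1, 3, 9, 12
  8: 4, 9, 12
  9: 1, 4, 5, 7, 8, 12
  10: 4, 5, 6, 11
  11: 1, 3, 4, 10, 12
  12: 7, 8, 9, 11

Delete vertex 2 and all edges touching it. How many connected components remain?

1

With 2 gone, the remaining components are: {1, 3, 4, 5, 6, 7, 8, 9, 10, 11, 12}.
That is 1 component.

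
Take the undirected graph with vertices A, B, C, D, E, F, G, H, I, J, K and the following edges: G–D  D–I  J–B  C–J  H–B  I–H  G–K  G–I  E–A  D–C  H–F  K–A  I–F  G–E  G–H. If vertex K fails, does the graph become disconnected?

Deleting K leaves 1 component (was 1) (its neighbors A, G remain connected to each other), so K is not a cut vertex.

No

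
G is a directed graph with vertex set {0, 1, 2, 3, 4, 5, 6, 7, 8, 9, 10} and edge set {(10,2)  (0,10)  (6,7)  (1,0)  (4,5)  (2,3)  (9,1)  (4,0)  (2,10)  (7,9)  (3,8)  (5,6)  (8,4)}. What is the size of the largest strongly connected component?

{0, 1, 2, 3, 4, 5, 6, 7, 8, 9, 10} are all mutually reachable — one SCC of size 11.
The largest has 11 vertices.

11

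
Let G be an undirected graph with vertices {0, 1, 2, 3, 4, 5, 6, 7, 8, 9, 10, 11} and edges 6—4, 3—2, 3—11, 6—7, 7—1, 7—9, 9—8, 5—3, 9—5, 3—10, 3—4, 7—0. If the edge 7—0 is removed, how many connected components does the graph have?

2

Before removal there is 1 component.
7—0 is a bridge — removing it separates 7's side from 0's side.
After removal: 2 components.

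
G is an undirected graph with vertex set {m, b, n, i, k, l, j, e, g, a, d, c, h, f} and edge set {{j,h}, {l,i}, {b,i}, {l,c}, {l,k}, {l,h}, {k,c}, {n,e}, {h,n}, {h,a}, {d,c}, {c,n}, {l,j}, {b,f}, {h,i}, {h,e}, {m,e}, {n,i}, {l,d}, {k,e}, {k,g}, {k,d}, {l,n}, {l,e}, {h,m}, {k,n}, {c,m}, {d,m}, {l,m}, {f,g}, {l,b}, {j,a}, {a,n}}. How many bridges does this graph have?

The edges on the cycle l-k-c-l are not bridges since each lies on that cycle.
Every edge lies on some cycle, so there are no bridges.

0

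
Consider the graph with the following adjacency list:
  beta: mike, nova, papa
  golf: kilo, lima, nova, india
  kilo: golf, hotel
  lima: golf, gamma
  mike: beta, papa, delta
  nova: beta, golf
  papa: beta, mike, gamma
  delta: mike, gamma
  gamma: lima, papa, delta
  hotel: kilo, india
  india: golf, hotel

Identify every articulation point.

Removing golf increases the component count from 1 to 2, so golf is a cut vertex.
By contrast removing hotel leaves 1 component; it is not a cut vertex. No other vertex is a cut vertex either.

golf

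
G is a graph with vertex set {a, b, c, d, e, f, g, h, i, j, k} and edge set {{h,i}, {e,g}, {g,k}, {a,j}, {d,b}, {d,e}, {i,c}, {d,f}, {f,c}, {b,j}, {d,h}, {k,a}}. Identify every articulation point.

Removing d increases the component count from 1 to 2, so d is a cut vertex.
By contrast removing g leaves 1 component; it is not a cut vertex. No other vertex is a cut vertex either.

d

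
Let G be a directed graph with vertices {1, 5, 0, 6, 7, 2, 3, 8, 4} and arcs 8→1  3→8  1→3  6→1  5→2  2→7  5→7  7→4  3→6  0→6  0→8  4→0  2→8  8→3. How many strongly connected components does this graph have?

{1, 3, 6, 8} are all mutually reachable — one SCC of size 4.
{7} is an SCC by itself.
{5} is an SCC by itself.
{0} is an SCC by itself.
{4} is an SCC by itself.
(and 1 more singleton SCC)
That gives 6 strongly connected components.

6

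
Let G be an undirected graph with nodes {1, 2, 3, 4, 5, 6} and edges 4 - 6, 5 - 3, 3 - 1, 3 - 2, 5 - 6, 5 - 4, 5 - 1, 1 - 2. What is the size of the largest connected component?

6

Starting from 1 we can reach 1, 2, 3, 4, 5, 6. That is one component of size 6.
The largest has 6 vertices.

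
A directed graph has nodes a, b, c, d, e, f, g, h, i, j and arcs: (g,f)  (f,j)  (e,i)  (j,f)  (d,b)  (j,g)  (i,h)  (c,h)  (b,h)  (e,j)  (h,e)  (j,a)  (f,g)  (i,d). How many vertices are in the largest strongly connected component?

5

{b, d, e, h, i} are all mutually reachable — one SCC of size 5.
{f, g, j} are all mutually reachable — one SCC of size 3.
{a} is an SCC by itself.
{c} is an SCC by itself.
The largest has 5 vertices.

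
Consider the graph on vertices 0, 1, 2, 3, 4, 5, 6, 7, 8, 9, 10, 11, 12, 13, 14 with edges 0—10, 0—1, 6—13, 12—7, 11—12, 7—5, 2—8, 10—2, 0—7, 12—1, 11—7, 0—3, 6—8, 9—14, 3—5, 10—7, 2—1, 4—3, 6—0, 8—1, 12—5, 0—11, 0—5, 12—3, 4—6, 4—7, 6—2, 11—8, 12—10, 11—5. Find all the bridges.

13-6, 14-9

The edges on the cycle 0-11-12-3-0 are not bridges since each lies on that cycle.
But removing 6—13 disconnects 6 from 13; removing 9—14 disconnects 9 from 14 — these are bridges.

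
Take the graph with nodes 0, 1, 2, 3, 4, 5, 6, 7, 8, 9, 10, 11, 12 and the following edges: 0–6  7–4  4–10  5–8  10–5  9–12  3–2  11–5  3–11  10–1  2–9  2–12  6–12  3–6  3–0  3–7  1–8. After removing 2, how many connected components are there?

1

With 2 gone, the remaining components are: {0, 1, 3, 4, 5, 6, 7, 8, 9, 10, 11, 12}.
That is 1 component.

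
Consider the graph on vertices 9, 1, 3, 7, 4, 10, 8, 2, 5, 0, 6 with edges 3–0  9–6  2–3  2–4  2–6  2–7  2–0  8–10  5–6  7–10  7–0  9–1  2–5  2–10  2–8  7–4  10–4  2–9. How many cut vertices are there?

Removing 2 increases the component count from 1 to 2, so 2 is a cut vertex.
Removing 9 increases the component count from 1 to 2, so 9 is a cut vertex.
By contrast removing 8 leaves 1 component; it is not a cut vertex. No other vertex is a cut vertex either.

2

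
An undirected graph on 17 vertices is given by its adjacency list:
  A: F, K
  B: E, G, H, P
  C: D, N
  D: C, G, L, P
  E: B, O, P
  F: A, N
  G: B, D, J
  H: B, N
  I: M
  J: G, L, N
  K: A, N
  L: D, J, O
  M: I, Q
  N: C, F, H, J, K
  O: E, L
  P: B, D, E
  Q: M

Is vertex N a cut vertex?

Yes

Deleting N raises the number of components from 2 to 3, so N is a cut vertex.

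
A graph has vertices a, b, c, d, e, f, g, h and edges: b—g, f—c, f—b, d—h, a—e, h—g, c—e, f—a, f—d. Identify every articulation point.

f

Removing f increases the component count from 1 to 2, so f is a cut vertex.
By contrast removing g leaves 1 component; it is not a cut vertex. No other vertex is a cut vertex either.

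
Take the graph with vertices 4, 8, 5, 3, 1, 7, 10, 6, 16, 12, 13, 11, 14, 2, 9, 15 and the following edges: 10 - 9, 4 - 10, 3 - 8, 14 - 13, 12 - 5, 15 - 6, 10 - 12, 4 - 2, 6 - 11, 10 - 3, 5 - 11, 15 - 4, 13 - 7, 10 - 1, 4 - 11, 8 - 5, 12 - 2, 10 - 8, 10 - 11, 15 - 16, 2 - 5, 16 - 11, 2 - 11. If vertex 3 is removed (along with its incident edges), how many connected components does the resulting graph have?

2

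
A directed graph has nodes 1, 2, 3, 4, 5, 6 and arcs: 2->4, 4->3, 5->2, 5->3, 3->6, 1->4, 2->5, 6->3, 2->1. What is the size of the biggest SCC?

{2, 5} are all mutually reachable — one SCC of size 2.
{3, 6} are all mutually reachable — one SCC of size 2.
{4} is an SCC by itself.
{1} is an SCC by itself.
The largest has 2 vertices.

2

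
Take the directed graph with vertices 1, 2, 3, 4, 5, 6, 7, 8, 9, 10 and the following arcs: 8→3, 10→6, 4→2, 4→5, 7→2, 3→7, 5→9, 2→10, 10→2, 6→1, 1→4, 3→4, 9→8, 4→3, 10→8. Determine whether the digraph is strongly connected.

Yes

From 8 we can reach every vertex (1, 2, 3, 4, 5, 6, 7, 8, 9, 10), and every vertex can reach 8 (1, 2, 3, 4, 5, 6, 7, 8, 9, 10). So the whole graph is one strongly connected component.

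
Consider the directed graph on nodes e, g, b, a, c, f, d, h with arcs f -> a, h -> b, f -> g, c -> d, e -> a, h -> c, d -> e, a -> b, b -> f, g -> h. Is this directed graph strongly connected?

From a we can reach every vertex (a, b, c, d, e, f, g, h), and every vertex can reach a (a, b, c, d, e, f, g, h). So the whole graph is one strongly connected component.

Yes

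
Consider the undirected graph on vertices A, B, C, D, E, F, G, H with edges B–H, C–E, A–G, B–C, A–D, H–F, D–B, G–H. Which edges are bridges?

B-C, C-E, F-H

The edges on the cycle A-D-B-H-G-A are not bridges since each lies on that cycle.
But removing H–F disconnects H from F; removing C–B disconnects C from B; removing C–E disconnects C from E — these are bridges.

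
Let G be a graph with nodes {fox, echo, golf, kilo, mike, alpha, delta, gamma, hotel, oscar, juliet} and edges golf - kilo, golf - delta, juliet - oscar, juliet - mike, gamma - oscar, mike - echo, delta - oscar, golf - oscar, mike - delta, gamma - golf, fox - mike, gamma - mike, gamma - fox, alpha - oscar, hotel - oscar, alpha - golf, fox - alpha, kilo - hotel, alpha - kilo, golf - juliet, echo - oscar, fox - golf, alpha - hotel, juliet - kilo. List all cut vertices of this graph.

Removing alpha, for instance, still leaves 1 component. No single vertex removal increases the component count — the graph has no articulation points.

none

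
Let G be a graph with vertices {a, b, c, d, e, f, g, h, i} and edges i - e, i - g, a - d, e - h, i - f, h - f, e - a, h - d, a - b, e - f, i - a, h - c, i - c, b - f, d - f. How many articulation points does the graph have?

1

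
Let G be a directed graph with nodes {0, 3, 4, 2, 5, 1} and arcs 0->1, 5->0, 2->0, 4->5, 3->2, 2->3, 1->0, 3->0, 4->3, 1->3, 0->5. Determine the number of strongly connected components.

{0, 1, 2, 3, 5} are all mutually reachable — one SCC of size 5.
{4} is an SCC by itself.
That gives 2 strongly connected components.

2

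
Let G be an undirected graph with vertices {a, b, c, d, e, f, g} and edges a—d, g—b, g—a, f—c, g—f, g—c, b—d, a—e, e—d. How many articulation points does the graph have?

1

Removing g increases the component count from 1 to 2, so g is a cut vertex.
By contrast removing f leaves 1 component; it is not a cut vertex. No other vertex is a cut vertex either.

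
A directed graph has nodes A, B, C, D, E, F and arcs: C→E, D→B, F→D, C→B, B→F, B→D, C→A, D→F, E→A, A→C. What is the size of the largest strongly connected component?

{B, D, F} are all mutually reachable — one SCC of size 3.
{A, C, E} are all mutually reachable — one SCC of size 3.
The largest has 3 vertices.

3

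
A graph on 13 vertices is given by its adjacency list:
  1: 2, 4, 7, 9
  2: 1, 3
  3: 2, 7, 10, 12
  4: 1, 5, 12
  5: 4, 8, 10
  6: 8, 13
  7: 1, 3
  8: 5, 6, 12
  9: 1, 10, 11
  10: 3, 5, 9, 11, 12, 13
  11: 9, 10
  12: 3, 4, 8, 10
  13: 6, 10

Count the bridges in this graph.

0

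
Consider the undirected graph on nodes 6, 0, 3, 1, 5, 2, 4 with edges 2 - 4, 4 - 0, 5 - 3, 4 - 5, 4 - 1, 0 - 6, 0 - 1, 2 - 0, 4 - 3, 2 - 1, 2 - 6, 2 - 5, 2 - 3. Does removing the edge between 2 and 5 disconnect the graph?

No

After removing 2 - 5, the path 2-4-5 still connects them, so the edge is not a bridge.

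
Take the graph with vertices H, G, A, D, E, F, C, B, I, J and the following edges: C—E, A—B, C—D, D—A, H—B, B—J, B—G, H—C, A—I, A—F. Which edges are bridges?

A-F, A-I, B-G, B-J, C-E

The edges on the cycle H-C-D-A-B-H are not bridges since each lies on that cycle.
But removing A—F disconnects A from F; removing A—I disconnects A from I; removing C—E disconnects C from E; removing J—B disconnects J from B — these are bridges.
In total 5 edges are bridges.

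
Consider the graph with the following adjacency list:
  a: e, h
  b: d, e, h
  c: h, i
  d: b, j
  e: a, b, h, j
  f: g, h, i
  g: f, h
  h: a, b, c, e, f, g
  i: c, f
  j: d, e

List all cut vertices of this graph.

Removing h increases the component count from 1 to 2, so h is a cut vertex.
By contrast removing e leaves 1 component; it is not a cut vertex. No other vertex is a cut vertex either.

h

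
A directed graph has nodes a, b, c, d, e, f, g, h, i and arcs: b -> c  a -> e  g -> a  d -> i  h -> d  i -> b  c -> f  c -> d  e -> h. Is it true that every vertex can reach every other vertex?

There is no directed path from b to e, so the graph is not strongly connected.

No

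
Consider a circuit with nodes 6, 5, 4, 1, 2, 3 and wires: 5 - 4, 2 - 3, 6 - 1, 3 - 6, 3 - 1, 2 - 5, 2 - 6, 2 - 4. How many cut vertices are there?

1

Removing 2 increases the component count from 1 to 2, so 2 is a cut vertex.
By contrast removing 4 leaves 1 component; it is not a cut vertex. No other vertex is a cut vertex either.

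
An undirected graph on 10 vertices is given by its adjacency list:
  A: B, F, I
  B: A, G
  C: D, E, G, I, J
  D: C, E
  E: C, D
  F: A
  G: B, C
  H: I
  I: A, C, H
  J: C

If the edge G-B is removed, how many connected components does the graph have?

1

G and B are still connected via G-C-I-A-B, so the component count stays at 1.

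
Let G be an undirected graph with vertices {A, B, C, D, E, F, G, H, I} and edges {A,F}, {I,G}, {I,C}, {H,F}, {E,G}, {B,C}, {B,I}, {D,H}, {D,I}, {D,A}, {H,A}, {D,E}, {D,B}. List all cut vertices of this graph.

Removing D increases the component count from 1 to 2, so D is a cut vertex.
By contrast removing A leaves 1 component; it is not a cut vertex. No other vertex is a cut vertex either.

D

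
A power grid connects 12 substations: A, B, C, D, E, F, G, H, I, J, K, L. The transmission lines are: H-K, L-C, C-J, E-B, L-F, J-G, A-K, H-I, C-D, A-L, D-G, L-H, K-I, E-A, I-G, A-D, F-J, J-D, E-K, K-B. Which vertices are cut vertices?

none

Removing F, for instance, still leaves 1 component. No single vertex removal increases the component count — the graph has no articulation points.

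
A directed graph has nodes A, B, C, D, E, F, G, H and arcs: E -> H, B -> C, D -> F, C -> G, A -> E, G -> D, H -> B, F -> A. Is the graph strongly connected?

Yes

From B we can reach every vertex (A, B, C, D, E, F, G, H), and every vertex can reach B (A, B, C, D, E, F, G, H). So the whole graph is one strongly connected component.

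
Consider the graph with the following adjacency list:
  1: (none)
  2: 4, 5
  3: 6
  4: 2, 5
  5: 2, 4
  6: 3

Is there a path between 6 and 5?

No

The component containing 6 is {3, 6}, and 5 is not in it.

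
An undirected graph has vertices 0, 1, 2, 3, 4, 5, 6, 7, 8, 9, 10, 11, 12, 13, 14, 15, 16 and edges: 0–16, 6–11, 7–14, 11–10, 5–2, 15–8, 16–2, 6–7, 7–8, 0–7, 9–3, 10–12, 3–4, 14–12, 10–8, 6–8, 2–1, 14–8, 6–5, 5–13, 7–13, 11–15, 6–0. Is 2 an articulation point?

Deleting 2 raises the number of components from 2 to 3, so 2 is a cut vertex.

Yes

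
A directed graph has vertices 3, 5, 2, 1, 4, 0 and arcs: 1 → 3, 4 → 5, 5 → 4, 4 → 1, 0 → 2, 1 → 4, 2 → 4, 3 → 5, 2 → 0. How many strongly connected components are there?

{1, 3, 4, 5} are all mutually reachable — one SCC of size 4.
{0, 2} are all mutually reachable — one SCC of size 2.
That gives 2 strongly connected components.

2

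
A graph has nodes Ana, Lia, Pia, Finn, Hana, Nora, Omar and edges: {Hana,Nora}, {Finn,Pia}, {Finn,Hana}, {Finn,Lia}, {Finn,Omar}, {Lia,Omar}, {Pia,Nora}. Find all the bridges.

The edges on the cycle Finn-Lia-Omar-Finn are not bridges since each lies on that cycle.
Every edge lies on some cycle, so there are no bridges.

none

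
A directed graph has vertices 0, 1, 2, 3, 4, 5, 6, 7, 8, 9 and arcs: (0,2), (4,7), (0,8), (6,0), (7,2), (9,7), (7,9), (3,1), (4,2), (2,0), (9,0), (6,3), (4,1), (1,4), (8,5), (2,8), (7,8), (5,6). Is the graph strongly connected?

Yes

From 9 we can reach every vertex (0, 1, 2, 3, 4, 5, 6, 7, 8, 9), and every vertex can reach 9 (0, 1, 2, 3, 4, 5, 6, 7, 8, 9). So the whole graph is one strongly connected component.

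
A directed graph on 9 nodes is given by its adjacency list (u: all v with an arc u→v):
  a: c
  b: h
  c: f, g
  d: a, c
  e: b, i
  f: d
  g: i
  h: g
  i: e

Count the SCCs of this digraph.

{b, e, g, h, i} are all mutually reachable — one SCC of size 5.
{a, c, d, f} are all mutually reachable — one SCC of size 4.
That gives 2 strongly connected components.

2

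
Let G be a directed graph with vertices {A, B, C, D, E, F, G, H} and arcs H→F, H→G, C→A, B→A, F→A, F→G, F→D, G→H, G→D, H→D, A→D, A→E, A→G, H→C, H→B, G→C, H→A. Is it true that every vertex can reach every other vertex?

No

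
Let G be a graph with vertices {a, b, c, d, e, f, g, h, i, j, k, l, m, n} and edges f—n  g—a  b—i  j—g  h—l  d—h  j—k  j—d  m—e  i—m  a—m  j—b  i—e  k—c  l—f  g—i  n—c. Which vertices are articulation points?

j

Removing j increases the component count from 1 to 2, so j is a cut vertex.
By contrast removing g leaves 1 component; it is not a cut vertex. No other vertex is a cut vertex either.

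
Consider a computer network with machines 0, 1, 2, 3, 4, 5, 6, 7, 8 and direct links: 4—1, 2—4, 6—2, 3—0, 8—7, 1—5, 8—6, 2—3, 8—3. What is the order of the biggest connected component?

9

Starting from 0 we can reach 0, 1, 2, 3, 4, 5, 6, 7, 8. That is one component of size 9.
The largest has 9 vertices.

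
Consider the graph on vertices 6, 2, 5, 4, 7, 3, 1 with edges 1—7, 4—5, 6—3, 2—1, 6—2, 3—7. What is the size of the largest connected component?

Starting from 4 we can reach 4, 5. That is one component of size 2.
Starting from 1 we can reach 1, 2, 3, 6, 7. That is one component of size 5.
The largest has 5 vertices.

5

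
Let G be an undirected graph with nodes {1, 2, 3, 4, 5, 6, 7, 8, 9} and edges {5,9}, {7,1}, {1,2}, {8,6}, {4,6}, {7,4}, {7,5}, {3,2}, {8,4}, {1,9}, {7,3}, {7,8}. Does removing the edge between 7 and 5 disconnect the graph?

After removing 7 - 5, the path 7-1-9-5 still connects them, so the edge is not a bridge.

No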